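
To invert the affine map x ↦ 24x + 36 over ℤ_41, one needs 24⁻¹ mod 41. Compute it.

Extended Euclidean algorithm:
41 = 1*24 + 17
24 = 1*17 + 7
17 = 2*7 + 3
7 = 2*3 + 1
3 = 3*1 + 0
The gcd is 1. Working backward:
1 = 7 − 2·3
1 = −2·17 + 5·7
1 = 5·24 − 7·17
1 = −7·41 + 12·24
So 24·12 ≡ 1 (mod 41).

12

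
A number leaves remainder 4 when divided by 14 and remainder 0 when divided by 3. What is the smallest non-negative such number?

18

Write x = 4 + 14·k. Then 14·k ≡ 0 − 4 ≡ 2 (mod 3).
Need 14⁻¹ mod 3. Extended Euclid on (3, 2):
3 = 1×2 + 1
2 = 2×1 + 0
Back-substitute:
1 = 3 − 2
14⁻¹ ≡ 2 (mod 3), so k ≡ 2·2 ≡ 1 (mod 3).
x = 4 + 14·1 = 18.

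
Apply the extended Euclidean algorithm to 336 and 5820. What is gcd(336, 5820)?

Apply Euclid's algorithm to 5820 and 336:
5820 = 17×336 + 108
336 = 3×108 + 12
108 = 9×12 + 0
gcd(336, 5820) = 12.
Express as a combination:
12 = 336 − 3·108
12 = −3·5820 + 52·336
So 12 = (-3)·5820 + (52)·336.

12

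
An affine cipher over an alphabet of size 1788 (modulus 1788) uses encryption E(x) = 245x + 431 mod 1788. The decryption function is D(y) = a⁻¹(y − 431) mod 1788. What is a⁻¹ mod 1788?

1445

Extended Euclidean algorithm:
1788 = 7*245 + 73
245 = 3*73 + 26
73 = 2*26 + 21
26 = 1*21 + 5
21 = 4*5 + 1
5 = 5*1 + 0
The gcd is 1. Working backward:
1 = 21 − 4·5
1 = −4·26 + 5·21
1 = 5·73 − 14·26
1 = −14·245 + 47·73
1 = 47·1788 − 343·245
Hence 245⁻¹ ≡ -343 ≡ 1445 (mod 1788).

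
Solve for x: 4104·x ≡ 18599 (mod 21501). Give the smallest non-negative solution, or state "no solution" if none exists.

no solution

gcd(4104, 21501):
21501 = 5·4104 + 981
4104 = 4·981 + 180
981 = 5·180 + 81
180 = 2·81 + 18
81 = 4·18 + 9
18 = 2·9 + 0
gcd = 9, but 9 ∤ 18599, so the congruence has no solution.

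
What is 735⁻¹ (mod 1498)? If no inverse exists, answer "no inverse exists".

no inverse exists

Compute gcd(735, 1498):
1498 = 2*735 + 28
735 = 26*28 + 7
28 = 4*7 + 0
The gcd is 7, not 1, hence no inverse exists.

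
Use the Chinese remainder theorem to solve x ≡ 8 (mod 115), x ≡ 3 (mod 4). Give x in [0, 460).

123

Write x = 8 + 115·k. Then 115·k ≡ 3 − 8 ≡ 3 (mod 4).
Need 115⁻¹ mod 4. Extended Euclid on (4, 3):
4 = 1×3 + 1
3 = 3×1 + 0
Back-substitute:
1 = 4 − 3
115⁻¹ ≡ 3 (mod 4), so k ≡ 3·3 ≡ 1 (mod 4).
x = 8 + 115·1 = 123.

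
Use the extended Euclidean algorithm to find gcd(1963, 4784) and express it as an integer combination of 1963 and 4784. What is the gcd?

13

Repeated division:
4784 = 2×1963 + 858
1963 = 2×858 + 247
858 = 3×247 + 117
247 = 2×117 + 13
117 = 9×13 + 0
gcd(1963, 4784) = 13.
Express as a combination:
13 = 247 − 2·117
13 = −2·858 + 7·247
13 = 7·1963 − 16·858
13 = −16·4784 + 39·1963
So 13 = (-16)·4784 + (39)·1963.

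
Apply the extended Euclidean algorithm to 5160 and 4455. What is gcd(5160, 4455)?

Apply Euclid's algorithm to 5160 and 4455:
5160 = 1·4455 + 705
4455 = 6·705 + 225
705 = 3·225 + 30
225 = 7·30 + 15
30 = 2·15 + 0
gcd(5160, 4455) = 15.
Express as a combination:
15 = 225 − 7·30
15 = −7·705 + 22·225
15 = 22·4455 − 139·705
15 = −139·5160 + 161·4455
So 15 = (-139)·5160 + (161)·4455.

15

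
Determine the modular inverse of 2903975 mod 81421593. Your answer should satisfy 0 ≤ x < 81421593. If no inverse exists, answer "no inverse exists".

24453128

Apply the Euclidean algorithm to 81421593 and 2903975:
81421593 = 28×2903975 + 110293
2903975 = 26×110293 + 36357
110293 = 3×36357 + 1222
36357 = 29×1222 + 919
1222 = 1×919 + 303
919 = 3×303 + 10
303 = 30×10 + 3
10 = 3×3 + 1
3 = 3×1 + 0
The gcd is 1. Working backward:
1 = 10 − 3·3
1 = −3·303 + 91·10
1 = 91·919 − 276·303
1 = −276·1222 + 367·919
1 = 367·36357 − 10919·1222
1 = −10919·110293 + 33124·36357
1 = 33124·2903975 − 872143·110293
1 = −872143·81421593 + 24453128·2903975
So 2903975·24453128 ≡ 1 (mod 81421593).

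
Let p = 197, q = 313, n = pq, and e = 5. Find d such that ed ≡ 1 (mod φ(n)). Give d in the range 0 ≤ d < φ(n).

φ(n) = (p−1)(q−1) = 196·312 = 61152.
Need d with 5·d ≡ 1 (mod 61152). Apply the extended Euclidean algorithm:
61152 = 12230×5 + 2
5 = 2×2 + 1
2 = 2×1 + 0
Back-substitute:
1 = 5 − 2·2
1 = −2·61152 + 24461·5
So 5·24461 ≡ 1 (mod 61152), hence d = 24461.

24461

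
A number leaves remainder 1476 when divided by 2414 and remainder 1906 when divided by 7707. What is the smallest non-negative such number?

4996042

Write x = 1476 + 2414·k. Then 2414·k ≡ 1906 − 1476 ≡ 430 (mod 7707).
Need 2414⁻¹ mod 7707. Extended Euclid on (7707, 2414):
7707 = 3×2414 + 465
2414 = 5×465 + 89
465 = 5×89 + 20
89 = 4×20 + 9
20 = 2×9 + 2
9 = 4×2 + 1
2 = 2×1 + 0
Back-substitute:
1 = 9 − 4·2
1 = −4·20 + 9·9
1 = 9·89 − 40·20
1 = −40·465 + 209·89
1 = 209·2414 − 1085·465
1 = −1085·7707 + 3464·2414
2414⁻¹ ≡ 3464 (mod 7707), so k ≡ 3464·430 ≡ 2069 (mod 7707).
x = 1476 + 2414·2069 = 4996042.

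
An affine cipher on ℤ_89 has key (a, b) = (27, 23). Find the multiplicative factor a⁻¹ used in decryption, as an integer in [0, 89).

Run Euclid on (89, 27):
89 = 3·27 + 8
27 = 3·8 + 3
8 = 2·3 + 2
3 = 1·2 + 1
2 = 2·1 + 0
The gcd is 1. Working backward:
1 = 3 − 2
1 = −8 + 3·3
1 = 3·27 − 10·8
1 = −10·89 + 33·27
So 27·33 ≡ 1 (mod 89).

33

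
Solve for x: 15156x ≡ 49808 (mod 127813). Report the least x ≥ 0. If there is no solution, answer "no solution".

First find gcd(15156, 127813):
127813 = 8×15156 + 6565
15156 = 2×6565 + 2026
6565 = 3×2026 + 487
2026 = 4×487 + 78
487 = 6×78 + 19
78 = 4×19 + 2
19 = 9×2 + 1
2 = 2×1 + 0
gcd = 1, so a unique solution mod 127813 exists.
Back-substitute for the Bézout coefficients:
1 = 19 − 9·2
1 = −9·78 + 37·19
1 = 37·487 − 231·78
1 = −231·2026 + 961·487
1 = 961·6565 − 3114·2026
1 = −3114·15156 + 7189·6565
1 = 7189·127813 − 60626·15156
So 15156·(-60626) ≡ 1 (mod 127813), giving 15156⁻¹ ≡ 67187.
x ≡ 15156⁻¹·49808 ≡ 67187·49808 ≡ 50130 (mod 127813).

50130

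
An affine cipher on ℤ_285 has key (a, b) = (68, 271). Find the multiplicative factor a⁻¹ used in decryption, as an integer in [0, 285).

Extended Euclidean algorithm:
285 = 4*68 + 13
68 = 5*13 + 3
13 = 4*3 + 1
3 = 3*1 + 0
gcd = 1, so the inverse exists. Back-substitute:
1 = 13 − 4·3
1 = −4·68 + 21·13
1 = 21·285 − 88·68
Thus 68·(-88) ≡ 1 (mod 285); reducing, -88 mod 285 = 197.

197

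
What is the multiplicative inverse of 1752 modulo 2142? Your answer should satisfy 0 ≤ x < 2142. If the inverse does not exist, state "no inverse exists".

Compute gcd(1752, 2142):
2142 = 1×1752 + 390
1752 = 4×390 + 192
390 = 2×192 + 6
192 = 32×6 + 0
gcd(1752, 2142) = 6 ≠ 1, so 1752 has no multiplicative inverse modulo 2142.

no inverse exists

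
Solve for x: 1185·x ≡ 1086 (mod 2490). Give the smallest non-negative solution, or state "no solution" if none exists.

gcd(1185, 2490):
2490 = 2·1185 + 120
1185 = 9·120 + 105
120 = 1·105 + 15
105 = 7·15 + 0
gcd = 15, but 15 ∤ 1086, so the congruence has no solution.

no solution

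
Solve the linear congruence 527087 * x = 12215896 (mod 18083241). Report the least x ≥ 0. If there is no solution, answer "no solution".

485171

First find gcd(527087, 18083241):
18083241 = 34*527087 + 162283
527087 = 3*162283 + 40238
162283 = 4*40238 + 1331
40238 = 30*1331 + 308
1331 = 4*308 + 99
308 = 3*99 + 11
99 = 9*11 + 0
gcd = 11 and 11 | 12215896, so solutions exist. Divide through by 11: 47917x ≡ 1110536 (mod 1643931).
Now find 47917⁻¹ mod 1643931:
1643931 = 34×47917 + 14753
47917 = 3×14753 + 3658
14753 = 4×3658 + 121
3658 = 30×121 + 28
121 = 4×28 + 9
28 = 3×9 + 1
9 = 9×1 + 0
Back-substitute:
1 = 28 − 3·9
1 = −3·121 + 13·28
1 = 13·3658 − 393·121
1 = −393·14753 + 1585·3658
1 = 1585·47917 − 5148·14753
1 = −5148·1643931 + 176617·47917
So 47917⁻¹ ≡ 176617 (mod 1643931).
Then x ≡ 176617·1110536 ≡ 485171 (mod 1643931); the smallest non-negative solution is x = 485171.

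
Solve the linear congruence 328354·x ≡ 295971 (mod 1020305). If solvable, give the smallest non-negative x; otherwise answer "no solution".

2204

First find gcd(328354, 1020305):
1020305 = 3*328354 + 35243
328354 = 9*35243 + 11167
35243 = 3*11167 + 1742
11167 = 6*1742 + 715
1742 = 2*715 + 312
715 = 2*312 + 91
312 = 3*91 + 39
91 = 2*39 + 13
39 = 3*13 + 0
gcd = 13 and 13 | 295971, so solutions exist. Divide through by 13: 25258x ≡ 22767 (mod 78485).
Now find 25258⁻¹ mod 78485:
78485 = 3·25258 + 2711
25258 = 9·2711 + 859
2711 = 3·859 + 134
859 = 6·134 + 55
134 = 2·55 + 24
55 = 2·24 + 7
24 = 3·7 + 3
7 = 2·3 + 1
3 = 3·1 + 0
Back-substitute:
1 = 7 − 2·3
1 = −2·24 + 7·7
1 = 7·55 − 16·24
1 = −16·134 + 39·55
1 = 39·859 − 250·134
1 = −250·2711 + 789·859
1 = 789·25258 − 7351·2711
1 = −7351·78485 + 22842·25258
So 25258⁻¹ ≡ 22842 (mod 78485).
Then x ≡ 22842·22767 ≡ 2204 (mod 78485); the smallest non-negative solution is x = 2204.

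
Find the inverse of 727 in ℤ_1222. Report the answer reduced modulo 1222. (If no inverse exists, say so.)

1143

Apply the Euclidean algorithm to 1222 and 727:
1222 = 1×727 + 495
727 = 1×495 + 232
495 = 2×232 + 31
232 = 7×31 + 15
31 = 2×15 + 1
15 = 15×1 + 0
gcd = 1, so the inverse exists. Back-substitute:
1 = 31 − 2·15
1 = −2·232 + 15·31
1 = 15·495 − 32·232
1 = −32·727 + 47·495
1 = 47·1222 − 79·727
So 727·(-79) ≡ 1 (mod 1222), and -79 ≡ 1143 (mod 1222).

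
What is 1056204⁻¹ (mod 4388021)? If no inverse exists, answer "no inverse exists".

2939884

gcd(4388021, 1056204) by repeated division:
4388021 = 4×1056204 + 163205
1056204 = 6×163205 + 76974
163205 = 2×76974 + 9257
76974 = 8×9257 + 2918
9257 = 3×2918 + 503
2918 = 5×503 + 403
503 = 1×403 + 100
403 = 4×100 + 3
100 = 33×3 + 1
3 = 3×1 + 0
Since gcd(1056204, 4388021) = 1, back-substitute to write 1 as a combination:
1 = 100 − 33·3
1 = −33·403 + 133·100
1 = 133·503 − 166·403
1 = −166·2918 + 963·503
1 = 963·9257 − 3055·2918
1 = −3055·76974 + 25403·9257
1 = 25403·163205 − 53861·76974
1 = −53861·1056204 + 348569·163205
1 = 348569·4388021 − 1448137·1056204
Thus 1056204·(-1448137) ≡ 1 (mod 4388021); reducing, -1448137 mod 4388021 = 2939884.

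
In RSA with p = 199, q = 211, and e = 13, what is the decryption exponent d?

6397

φ(n) = (p−1)(q−1) = 198·210 = 41580.
Need d with 13·d ≡ 1 (mod 41580). Apply the extended Euclidean algorithm:
41580 = 3198·13 + 6
13 = 2·6 + 1
6 = 6·1 + 0
Back-substitute:
1 = 13 − 2·6
1 = −2·41580 + 6397·13
So 13·6397 ≡ 1 (mod 41580), hence d = 6397.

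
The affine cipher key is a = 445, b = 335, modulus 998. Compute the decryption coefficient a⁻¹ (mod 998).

231

Run Euclid on (998, 445):
998 = 2*445 + 108
445 = 4*108 + 13
108 = 8*13 + 4
13 = 3*4 + 1
4 = 4*1 + 0
The gcd is 1. Working backward:
1 = 13 − 3·4
1 = −3·108 + 25·13
1 = 25·445 − 103·108
1 = −103·998 + 231·445
So 445·231 ≡ 1 (mod 998).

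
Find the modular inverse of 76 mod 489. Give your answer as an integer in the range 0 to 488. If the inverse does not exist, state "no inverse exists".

148

Apply the Euclidean algorithm to 489 and 76:
489 = 6×76 + 33
76 = 2×33 + 10
33 = 3×10 + 3
10 = 3×3 + 1
3 = 3×1 + 0
The gcd is 1. Working backward:
1 = 10 − 3·3
1 = −3·33 + 10·10
1 = 10·76 − 23·33
1 = −23·489 + 148·76
So 76·148 ≡ 1 (mod 489).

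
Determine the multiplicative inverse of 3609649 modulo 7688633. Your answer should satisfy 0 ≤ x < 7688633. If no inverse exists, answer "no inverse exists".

Run Euclid on (7688633, 3609649):
7688633 = 2·3609649 + 469335
3609649 = 7·469335 + 324304
469335 = 1·324304 + 145031
324304 = 2·145031 + 34242
145031 = 4·34242 + 8063
34242 = 4·8063 + 1990
8063 = 4·1990 + 103
1990 = 19·103 + 33
103 = 3·33 + 4
33 = 8·4 + 1
4 = 4·1 + 0
gcd = 1, so the inverse exists. Back-substitute:
1 = 33 − 8·4
1 = −8·103 + 25·33
1 = 25·1990 − 483·103
1 = −483·8063 + 1957·1990
1 = 1957·34242 − 8311·8063
1 = −8311·145031 + 35201·34242
1 = 35201·324304 − 78713·145031
1 = −78713·469335 + 113914·324304
1 = 113914·3609649 − 876111·469335
1 = −876111·7688633 + 1866136·3609649
So 3609649·1866136 ≡ 1 (mod 7688633).

1866136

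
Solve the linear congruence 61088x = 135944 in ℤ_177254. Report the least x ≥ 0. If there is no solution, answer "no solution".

First find gcd(61088, 177254):
177254 = 2·61088 + 55078
61088 = 1·55078 + 6010
55078 = 9·6010 + 988
6010 = 6·988 + 82
988 = 12·82 + 4
82 = 20·4 + 2
4 = 2·2 + 0
gcd = 2 and 2 | 135944, so solutions exist. Divide through by 2: 30544x ≡ 67972 (mod 88627).
Now find 30544⁻¹ mod 88627:
88627 = 2*30544 + 27539
30544 = 1*27539 + 3005
27539 = 9*3005 + 494
3005 = 6*494 + 41
494 = 12*41 + 2
41 = 20*2 + 1
2 = 2*1 + 0
Back-substitute:
1 = 41 − 20·2
1 = −20·494 + 241·41
1 = 241·3005 − 1466·494
1 = −1466·27539 + 13435·3005
1 = 13435·30544 − 14901·27539
1 = −14901·88627 + 43237·30544
So 30544⁻¹ ≡ 43237 (mod 88627).
Then x ≡ 43237·67972 ≡ 34044 (mod 88627); the smallest non-negative solution is x = 34044.

34044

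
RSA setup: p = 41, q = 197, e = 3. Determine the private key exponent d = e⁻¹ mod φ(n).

5227

φ(n) = (p−1)(q−1) = 40·196 = 7840.
Need d with 3·d ≡ 1 (mod 7840). Apply the extended Euclidean algorithm:
7840 = 2613*3 + 1
3 = 3*1 + 0
Back-substitute:
1 = 7840 − 2613·3
So 3·(-2613) ≡ 1 (mod 7840), hence d ≡ -2613 ≡ 5227 (mod 7840).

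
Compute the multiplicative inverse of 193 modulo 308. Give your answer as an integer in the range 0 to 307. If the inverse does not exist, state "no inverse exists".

Extended Euclidean algorithm:
308 = 1×193 + 115
193 = 1×115 + 78
115 = 1×78 + 37
78 = 2×37 + 4
37 = 9×4 + 1
4 = 4×1 + 0
The gcd is 1. Working backward:
1 = 37 − 9·4
1 = −9·78 + 19·37
1 = 19·115 − 28·78
1 = −28·193 + 47·115
1 = 47·308 − 75·193
Thus 193·(-75) ≡ 1 (mod 308); reducing, -75 mod 308 = 233.

233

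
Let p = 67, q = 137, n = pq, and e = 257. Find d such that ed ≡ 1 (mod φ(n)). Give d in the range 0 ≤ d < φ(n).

8033

φ(n) = (p−1)(q−1) = 66·136 = 8976.
Need d with 257·d ≡ 1 (mod 8976). Apply the extended Euclidean algorithm:
8976 = 34×257 + 238
257 = 1×238 + 19
238 = 12×19 + 10
19 = 1×10 + 9
10 = 1×9 + 1
9 = 9×1 + 0
Back-substitute:
1 = 10 − 9
1 = −19 + 2·10
1 = 2·238 − 25·19
1 = −25·257 + 27·238
1 = 27·8976 − 943·257
So 257·(-943) ≡ 1 (mod 8976), hence d ≡ -943 ≡ 8033 (mod 8976).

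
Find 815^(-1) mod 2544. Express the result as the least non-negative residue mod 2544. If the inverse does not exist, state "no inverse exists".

1439

Extended Euclidean algorithm:
2544 = 3*815 + 99
815 = 8*99 + 23
99 = 4*23 + 7
23 = 3*7 + 2
7 = 3*2 + 1
2 = 2*1 + 0
Since gcd(815, 2544) = 1, back-substitute to write 1 as a combination:
1 = 7 − 3·2
1 = −3·23 + 10·7
1 = 10·99 − 43·23
1 = −43·815 + 354·99
1 = 354·2544 − 1105·815
Hence 815⁻¹ ≡ -1105 ≡ 1439 (mod 2544).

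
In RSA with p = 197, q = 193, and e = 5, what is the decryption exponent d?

15053

φ(n) = (p−1)(q−1) = 196·192 = 37632.
Need d with 5·d ≡ 1 (mod 37632). Apply the extended Euclidean algorithm:
37632 = 7526*5 + 2
5 = 2*2 + 1
2 = 2*1 + 0
Back-substitute:
1 = 5 − 2·2
1 = −2·37632 + 15053·5
So 5·15053 ≡ 1 (mod 37632), hence d = 15053.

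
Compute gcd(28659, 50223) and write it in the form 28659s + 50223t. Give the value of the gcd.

Apply Euclid's algorithm to 50223 and 28659:
50223 = 1×28659 + 21564
28659 = 1×21564 + 7095
21564 = 3×7095 + 279
7095 = 25×279 + 120
279 = 2×120 + 39
120 = 3×39 + 3
39 = 13×3 + 0
gcd(28659, 50223) = 3.
Express as a combination:
3 = 120 − 3·39
3 = −3·279 + 7·120
3 = 7·7095 − 178·279
3 = −178·21564 + 541·7095
3 = 541·28659 − 719·21564
3 = −719·50223 + 1260·28659
So 3 = (-719)·50223 + (1260)·28659.

3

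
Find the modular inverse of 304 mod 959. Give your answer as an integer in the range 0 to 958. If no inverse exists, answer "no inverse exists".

Apply the Euclidean algorithm to 959 and 304:
959 = 3·304 + 47
304 = 6·47 + 22
47 = 2·22 + 3
22 = 7·3 + 1
3 = 3·1 + 0
Since gcd(304, 959) = 1, back-substitute to write 1 as a combination:
1 = 22 − 7·3
1 = −7·47 + 15·22
1 = 15·304 − 97·47
1 = −97·959 + 306·304
So 304·306 ≡ 1 (mod 959).

306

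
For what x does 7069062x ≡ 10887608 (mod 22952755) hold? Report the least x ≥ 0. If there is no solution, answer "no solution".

gcd(7069062, 22952755):
22952755 = 3*7069062 + 1745569
7069062 = 4*1745569 + 86786
1745569 = 20*86786 + 9849
86786 = 8*9849 + 7994
9849 = 1*7994 + 1855
7994 = 4*1855 + 574
1855 = 3*574 + 133
574 = 4*133 + 42
133 = 3*42 + 7
42 = 6*7 + 0
gcd = 7, but 7 ∤ 10887608, so the congruence has no solution.

no solution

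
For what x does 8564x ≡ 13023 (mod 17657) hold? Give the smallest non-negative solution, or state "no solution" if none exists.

First find gcd(8564, 17657):
17657 = 2*8564 + 529
8564 = 16*529 + 100
529 = 5*100 + 29
100 = 3*29 + 13
29 = 2*13 + 3
13 = 4*3 + 1
3 = 3*1 + 0
gcd = 1, so a unique solution mod 17657 exists.
Back-substitute for the Bézout coefficients:
1 = 13 − 4·3
1 = −4·29 + 9·13
1 = 9·100 − 31·29
1 = −31·529 + 164·100
1 = 164·8564 − 2655·529
1 = −2655·17657 + 5474·8564
So 8564·(5474) ≡ 1 (mod 17657), giving 8564⁻¹ ≡ 5474.
x ≡ 8564⁻¹·13023 ≡ 5474·13023 ≡ 6593 (mod 17657).

6593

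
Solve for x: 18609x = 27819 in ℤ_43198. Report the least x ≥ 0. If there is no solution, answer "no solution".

12495

First find gcd(18609, 43198):
43198 = 2·18609 + 5980
18609 = 3·5980 + 669
5980 = 8·669 + 628
669 = 1·628 + 41
628 = 15·41 + 13
41 = 3·13 + 2
13 = 6·2 + 1
2 = 2·1 + 0
gcd = 1, so a unique solution mod 43198 exists.
Back-substitute for the Bézout coefficients:
1 = 13 − 6·2
1 = −6·41 + 19·13
1 = 19·628 − 291·41
1 = −291·669 + 310·628
1 = 310·5980 − 2771·669
1 = −2771·18609 + 8623·5980
1 = 8623·43198 − 20017·18609
So 18609·(-20017) ≡ 1 (mod 43198), giving 18609⁻¹ ≡ 23181.
x ≡ 18609⁻¹·27819 ≡ 23181·27819 ≡ 12495 (mod 43198).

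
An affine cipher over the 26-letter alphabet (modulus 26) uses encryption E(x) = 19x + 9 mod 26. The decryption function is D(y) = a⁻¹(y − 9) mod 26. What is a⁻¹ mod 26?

11

Run Euclid on (26, 19):
26 = 1·19 + 7
19 = 2·7 + 5
7 = 1·5 + 2
5 = 2·2 + 1
2 = 2·1 + 0
The gcd is 1. Working backward:
1 = 5 − 2·2
1 = −2·7 + 3·5
1 = 3·19 − 8·7
1 = −8·26 + 11·19
So 19·11 ≡ 1 (mod 26).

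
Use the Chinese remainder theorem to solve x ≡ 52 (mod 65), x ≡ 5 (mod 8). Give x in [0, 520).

Write x = 52 + 65·k. Then 65·k ≡ 5 − 52 ≡ 1 (mod 8).
Need 65⁻¹ mod 8. Extended Euclid on (8, 1):
8 = 8·1 + 0
65⁻¹ ≡ 1 (mod 8), so k ≡ 1·1 ≡ 1 (mod 8).
x = 52 + 65·1 = 117.

117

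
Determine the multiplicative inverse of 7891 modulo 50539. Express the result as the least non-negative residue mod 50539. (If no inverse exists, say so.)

Run Euclid on (50539, 7891):
50539 = 6×7891 + 3193
7891 = 2×3193 + 1505
3193 = 2×1505 + 183
1505 = 8×183 + 41
183 = 4×41 + 19
41 = 2×19 + 3
19 = 6×3 + 1
3 = 3×1 + 0
gcd = 1, so the inverse exists. Back-substitute:
1 = 19 − 6·3
1 = −6·41 + 13·19
1 = 13·183 − 58·41
1 = −58·1505 + 477·183
1 = 477·3193 − 1012·1505
1 = −1012·7891 + 2501·3193
1 = 2501·50539 − 16018·7891
Thus 7891·(-16018) ≡ 1 (mod 50539); reducing, -16018 mod 50539 = 34521.

34521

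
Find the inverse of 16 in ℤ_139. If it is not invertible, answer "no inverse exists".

Apply the Euclidean algorithm to 139 and 16:
139 = 8·16 + 11
16 = 1·11 + 5
11 = 2·5 + 1
5 = 5·1 + 0
The gcd is 1. Working backward:
1 = 11 − 2·5
1 = −2·16 + 3·11
1 = 3·139 − 26·16
So 16·(-26) ≡ 1 (mod 139), and -26 ≡ 113 (mod 139).

113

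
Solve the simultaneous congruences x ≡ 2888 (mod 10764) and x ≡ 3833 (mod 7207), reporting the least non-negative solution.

Write x = 2888 + 10764·k. Then 10764·k ≡ 3833 − 2888 ≡ 945 (mod 7207).
Need 10764⁻¹ mod 7207. Extended Euclid on (7207, 3557):
7207 = 2×3557 + 93
3557 = 38×93 + 23
93 = 4×23 + 1
23 = 23×1 + 0
Back-substitute:
1 = 93 − 4·23
1 = −4·3557 + 153·93
1 = 153·7207 − 310·3557
10764⁻¹ ≡ 6897 (mod 7207), so k ≡ 6897·945 ≡ 2537 (mod 7207).
x = 2888 + 10764·2537 = 27311156.

27311156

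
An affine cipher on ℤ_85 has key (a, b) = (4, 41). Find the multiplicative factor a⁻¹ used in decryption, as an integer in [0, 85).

64

Run Euclid on (85, 4):
85 = 21·4 + 1
4 = 4·1 + 0
gcd = 1, so the inverse exists. Back-substitute:
1 = 85 − 21·4
Hence 4⁻¹ ≡ -21 ≡ 64 (mod 85).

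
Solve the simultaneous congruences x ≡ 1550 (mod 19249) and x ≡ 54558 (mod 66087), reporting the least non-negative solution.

89932878

Write x = 1550 + 19249·k. Then 19249·k ≡ 54558 − 1550 ≡ 53008 (mod 66087).
Need 19249⁻¹ mod 66087. Extended Euclid on (66087, 19249):
66087 = 3*19249 + 8340
19249 = 2*8340 + 2569
8340 = 3*2569 + 633
2569 = 4*633 + 37
633 = 17*37 + 4
37 = 9*4 + 1
4 = 4*1 + 0
Back-substitute:
1 = 37 − 9·4
1 = −9·633 + 154·37
1 = 154·2569 − 625·633
1 = −625·8340 + 2029·2569
1 = 2029·19249 − 4683·8340
1 = −4683·66087 + 16078·19249
19249⁻¹ ≡ 16078 (mod 66087), so k ≡ 16078·53008 ≡ 4672 (mod 66087).
x = 1550 + 19249·4672 = 89932878.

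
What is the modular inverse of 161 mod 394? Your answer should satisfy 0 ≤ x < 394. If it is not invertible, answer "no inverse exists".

93

Run Euclid on (394, 161):
394 = 2*161 + 72
161 = 2*72 + 17
72 = 4*17 + 4
17 = 4*4 + 1
4 = 4*1 + 0
gcd = 1, so the inverse exists. Back-substitute:
1 = 17 − 4·4
1 = −4·72 + 17·17
1 = 17·161 − 38·72
1 = −38·394 + 93·161
So 161·93 ≡ 1 (mod 394).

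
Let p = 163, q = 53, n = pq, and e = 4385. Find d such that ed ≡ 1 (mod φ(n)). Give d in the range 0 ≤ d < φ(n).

φ(n) = (p−1)(q−1) = 162·52 = 8424.
Need d with 4385·d ≡ 1 (mod 8424). Apply the extended Euclidean algorithm:
8424 = 1·4385 + 4039
4385 = 1·4039 + 346
4039 = 11·346 + 233
346 = 1·233 + 113
233 = 2·113 + 7
113 = 16·7 + 1
7 = 7·1 + 0
Back-substitute:
1 = 113 − 16·7
1 = −16·233 + 33·113
1 = 33·346 − 49·233
1 = −49·4039 + 572·346
1 = 572·4385 − 621·4039
1 = −621·8424 + 1193·4385
So 4385·1193 ≡ 1 (mod 8424), hence d = 1193.

1193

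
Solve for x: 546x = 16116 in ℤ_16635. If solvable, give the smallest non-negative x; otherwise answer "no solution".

1431

First find gcd(546, 16635):
16635 = 30×546 + 255
546 = 2×255 + 36
255 = 7×36 + 3
36 = 12×3 + 0
gcd = 3 and 3 | 16116, so solutions exist. Divide through by 3: 182x ≡ 5372 (mod 5545).
Now find 182⁻¹ mod 5545:
5545 = 30×182 + 85
182 = 2×85 + 12
85 = 7×12 + 1
12 = 12×1 + 0
Back-substitute:
1 = 85 − 7·12
1 = −7·182 + 15·85
1 = 15·5545 − 457·182
So 182·(-457) ≡ 1 (mod 5545), i.e. 182⁻¹ ≡ 5088.
Then x ≡ 5088·5372 ≡ 1431 (mod 5545); the smallest non-negative solution is x = 1431.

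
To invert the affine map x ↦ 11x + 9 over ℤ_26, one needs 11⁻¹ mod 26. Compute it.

Run Euclid on (26, 11):
26 = 2×11 + 4
11 = 2×4 + 3
4 = 1×3 + 1
3 = 3×1 + 0
gcd = 1, so the inverse exists. Back-substitute:
1 = 4 − 3
1 = −11 + 3·4
1 = 3·26 − 7·11
Hence 11⁻¹ ≡ -7 ≡ 19 (mod 26).

19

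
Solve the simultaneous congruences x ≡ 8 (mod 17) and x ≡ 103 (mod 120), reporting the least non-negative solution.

Write x = 8 + 17·k. Then 17·k ≡ 103 − 8 ≡ 95 (mod 120).
Need 17⁻¹ mod 120. Extended Euclid on (120, 17):
120 = 7×17 + 1
17 = 17×1 + 0
Back-substitute:
1 = 120 − 7·17
17⁻¹ ≡ 113 (mod 120), so k ≡ 113·95 ≡ 55 (mod 120).
x = 8 + 17·55 = 943.

943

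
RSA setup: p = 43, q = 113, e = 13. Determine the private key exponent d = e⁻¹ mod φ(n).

φ(n) = (p−1)(q−1) = 42·112 = 4704.
Need d with 13·d ≡ 1 (mod 4704). Apply the extended Euclidean algorithm:
4704 = 361×13 + 11
13 = 1×11 + 2
11 = 5×2 + 1
2 = 2×1 + 0
Back-substitute:
1 = 11 − 5·2
1 = −5·13 + 6·11
1 = 6·4704 − 2171·13
So 13·(-2171) ≡ 1 (mod 4704), hence d ≡ -2171 ≡ 2533 (mod 4704).

2533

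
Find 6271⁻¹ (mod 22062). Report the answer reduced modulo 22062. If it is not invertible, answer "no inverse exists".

gcd(22062, 6271) by repeated division:
22062 = 3×6271 + 3249
6271 = 1×3249 + 3022
3249 = 1×3022 + 227
3022 = 13×227 + 71
227 = 3×71 + 14
71 = 5×14 + 1
14 = 14×1 + 0
Since gcd(6271, 22062) = 1, back-substitute to write 1 as a combination:
1 = 71 − 5·14
1 = −5·227 + 16·71
1 = 16·3022 − 213·227
1 = −213·3249 + 229·3022
1 = 229·6271 − 442·3249
1 = −442·22062 + 1555·6271
So 6271·1555 ≡ 1 (mod 22062).

1555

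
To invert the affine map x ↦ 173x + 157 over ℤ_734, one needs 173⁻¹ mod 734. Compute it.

297

Extended Euclidean algorithm:
734 = 4·173 + 42
173 = 4·42 + 5
42 = 8·5 + 2
5 = 2·2 + 1
2 = 2·1 + 0
gcd = 1, so the inverse exists. Back-substitute:
1 = 5 − 2·2
1 = −2·42 + 17·5
1 = 17·173 − 70·42
1 = −70·734 + 297·173
So 173·297 ≡ 1 (mod 734).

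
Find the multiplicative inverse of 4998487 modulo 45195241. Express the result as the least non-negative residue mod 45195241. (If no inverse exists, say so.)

no inverse exists

Euclidean algorithm on 45195241, 4998487:
45195241 = 9·4998487 + 208858
4998487 = 23·208858 + 194753
208858 = 1·194753 + 14105
194753 = 13·14105 + 11388
14105 = 1·11388 + 2717
11388 = 4·2717 + 520
2717 = 5·520 + 117
520 = 4·117 + 52
117 = 2·52 + 13
52 = 4·13 + 0
Since gcd = 13 > 1, 4998487 is not a unit mod 45195241.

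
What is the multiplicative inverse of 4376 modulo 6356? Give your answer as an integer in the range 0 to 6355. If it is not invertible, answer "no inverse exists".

no inverse exists

Euclidean algorithm on 6356, 4376:
6356 = 1·4376 + 1980
4376 = 2·1980 + 416
1980 = 4·416 + 316
416 = 1·316 + 100
316 = 3·100 + 16
100 = 6·16 + 4
16 = 4·4 + 0
Since gcd = 4 > 1, 4376 is not a unit mod 6356.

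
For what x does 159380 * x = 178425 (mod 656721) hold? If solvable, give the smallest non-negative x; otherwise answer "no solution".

16380

First find gcd(159380, 656721):
656721 = 4*159380 + 19201
159380 = 8*19201 + 5772
19201 = 3*5772 + 1885
5772 = 3*1885 + 117
1885 = 16*117 + 13
117 = 9*13 + 0
gcd = 13 and 13 | 178425, so solutions exist. Divide through by 13: 12260x ≡ 13725 (mod 50517).
Now find 12260⁻¹ mod 50517:
50517 = 4·12260 + 1477
12260 = 8·1477 + 444
1477 = 3·444 + 145
444 = 3·145 + 9
145 = 16·9 + 1
9 = 9·1 + 0
Back-substitute:
1 = 145 − 16·9
1 = −16·444 + 49·145
1 = 49·1477 − 163·444
1 = −163·12260 + 1353·1477
1 = 1353·50517 − 5575·12260
So 12260·(-5575) ≡ 1 (mod 50517), i.e. 12260⁻¹ ≡ 44942.
Then x ≡ 44942·13725 ≡ 16380 (mod 50517); the smallest non-negative solution is x = 16380.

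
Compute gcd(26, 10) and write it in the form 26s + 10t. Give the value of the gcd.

Repeated division:
26 = 2×10 + 6
10 = 1×6 + 4
6 = 1×4 + 2
4 = 2×2 + 0
gcd(26, 10) = 2.
Back-substituting:
2 = 6 − 4
2 = −10 + 2·6
2 = 2·26 − 5·10
So 2 = (2)·26 + (-5)·10.

2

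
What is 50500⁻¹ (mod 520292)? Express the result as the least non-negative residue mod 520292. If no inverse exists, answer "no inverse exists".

Compute gcd(50500, 520292):
520292 = 10×50500 + 15292
50500 = 3×15292 + 4624
15292 = 3×4624 + 1420
4624 = 3×1420 + 364
1420 = 3×364 + 328
364 = 1×328 + 36
328 = 9×36 + 4
36 = 9×4 + 0
gcd(50500, 520292) = 4 ≠ 1, so 50500 has no multiplicative inverse modulo 520292.

no inverse exists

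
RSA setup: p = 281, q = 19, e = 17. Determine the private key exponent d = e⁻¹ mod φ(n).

φ(n) = (p−1)(q−1) = 280·18 = 5040.
Need d with 17·d ≡ 1 (mod 5040). Apply the extended Euclidean algorithm:
5040 = 296·17 + 8
17 = 2·8 + 1
8 = 8·1 + 0
Back-substitute:
1 = 17 − 2·8
1 = −2·5040 + 593·17
So 17·593 ≡ 1 (mod 5040), hence d = 593.

593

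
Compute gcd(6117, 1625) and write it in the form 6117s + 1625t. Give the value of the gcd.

1

Euclidean algorithm:
6117 = 3×1625 + 1242
1625 = 1×1242 + 383
1242 = 3×383 + 93
383 = 4×93 + 11
93 = 8×11 + 5
11 = 2×5 + 1
5 = 5×1 + 0
gcd(6117, 1625) = 1.
Back-substituting:
1 = 11 − 2·5
1 = −2·93 + 17·11
1 = 17·383 − 70·93
1 = −70·1242 + 227·383
1 = 227·1625 − 297·1242
1 = −297·6117 + 1118·1625
So 1 = (-297)·6117 + (1118)·1625.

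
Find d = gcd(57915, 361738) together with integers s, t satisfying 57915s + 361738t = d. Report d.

13

Euclidean algorithm:
361738 = 6*57915 + 14248
57915 = 4*14248 + 923
14248 = 15*923 + 403
923 = 2*403 + 117
403 = 3*117 + 52
117 = 2*52 + 13
52 = 4*13 + 0
gcd(57915, 361738) = 13.
Express as a combination:
13 = 117 − 2·52
13 = −2·403 + 7·117
13 = 7·923 − 16·403
13 = −16·14248 + 247·923
13 = 247·57915 − 1004·14248
13 = −1004·361738 + 6271·57915
So 13 = (-1004)·361738 + (6271)·57915.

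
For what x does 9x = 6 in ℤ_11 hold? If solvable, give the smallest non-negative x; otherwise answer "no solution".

8

First find gcd(9, 11):
11 = 1×9 + 2
9 = 4×2 + 1
2 = 2×1 + 0
gcd = 1, so a unique solution mod 11 exists.
Back-substitute for the Bézout coefficients:
1 = 9 − 4·2
1 = −4·11 + 5·9
So 9·(5) ≡ 1 (mod 11), giving 9⁻¹ ≡ 5.
x ≡ 9⁻¹·6 ≡ 5·6 ≡ 8 (mod 11).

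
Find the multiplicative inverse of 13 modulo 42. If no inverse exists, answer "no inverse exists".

13

Apply the Euclidean algorithm to 42 and 13:
42 = 3*13 + 3
13 = 4*3 + 1
3 = 3*1 + 0
gcd = 1, so the inverse exists. Back-substitute:
1 = 13 − 4·3
1 = −4·42 + 13·13
So 13·13 ≡ 1 (mod 42).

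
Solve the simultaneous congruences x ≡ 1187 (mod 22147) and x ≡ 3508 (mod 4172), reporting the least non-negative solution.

Write x = 1187 + 22147·k. Then 22147·k ≡ 3508 − 1187 ≡ 2321 (mod 4172).
Need 22147⁻¹ mod 4172. Extended Euclid on (4172, 1287):
4172 = 3·1287 + 311
1287 = 4·311 + 43
311 = 7·43 + 10
43 = 4·10 + 3
10 = 3·3 + 1
3 = 3·1 + 0
Back-substitute:
1 = 10 − 3·3
1 = −3·43 + 13·10
1 = 13·311 − 94·43
1 = −94·1287 + 389·311
1 = 389·4172 − 1261·1287
22147⁻¹ ≡ 2911 (mod 4172), so k ≡ 2911·2321 ≡ 1963 (mod 4172).
x = 1187 + 22147·1963 = 43475748.

43475748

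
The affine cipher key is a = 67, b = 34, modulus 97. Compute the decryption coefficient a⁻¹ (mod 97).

Apply the Euclidean algorithm to 97 and 67:
97 = 1*67 + 30
67 = 2*30 + 7
30 = 4*7 + 2
7 = 3*2 + 1
2 = 2*1 + 0
The gcd is 1. Working backward:
1 = 7 − 3·2
1 = −3·30 + 13·7
1 = 13·67 − 29·30
1 = −29·97 + 42·67
So 67·42 ≡ 1 (mod 97).

42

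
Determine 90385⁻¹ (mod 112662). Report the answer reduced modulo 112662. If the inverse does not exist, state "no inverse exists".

Apply the Euclidean algorithm to 112662 and 90385:
112662 = 1*90385 + 22277
90385 = 4*22277 + 1277
22277 = 17*1277 + 568
1277 = 2*568 + 141
568 = 4*141 + 4
141 = 35*4 + 1
4 = 4*1 + 0
gcd = 1, so the inverse exists. Back-substitute:
1 = 141 − 35·4
1 = −35·568 + 141·141
1 = 141·1277 − 317·568
1 = −317·22277 + 5530·1277
1 = 5530·90385 − 22437·22277
1 = −22437·112662 + 27967·90385
So 90385·27967 ≡ 1 (mod 112662).

27967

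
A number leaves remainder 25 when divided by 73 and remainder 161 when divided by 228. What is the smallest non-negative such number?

15209

Write x = 25 + 73·k. Then 73·k ≡ 161 − 25 ≡ 136 (mod 228).
Need 73⁻¹ mod 228. Extended Euclid on (228, 73):
228 = 3·73 + 9
73 = 8·9 + 1
9 = 9·1 + 0
Back-substitute:
1 = 73 − 8·9
1 = −8·228 + 25·73
73⁻¹ ≡ 25 (mod 228), so k ≡ 25·136 ≡ 208 (mod 228).
x = 25 + 73·208 = 15209.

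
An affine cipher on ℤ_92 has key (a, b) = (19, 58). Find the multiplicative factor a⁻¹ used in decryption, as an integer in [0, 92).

63

Apply the Euclidean algorithm to 92 and 19:
92 = 4·19 + 16
19 = 1·16 + 3
16 = 5·3 + 1
3 = 3·1 + 0
The gcd is 1. Working backward:
1 = 16 − 5·3
1 = −5·19 + 6·16
1 = 6·92 − 29·19
Thus 19·(-29) ≡ 1 (mod 92); reducing, -29 mod 92 = 63.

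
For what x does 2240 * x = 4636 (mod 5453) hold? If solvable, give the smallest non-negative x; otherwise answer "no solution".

gcd(2240, 5453):
5453 = 2·2240 + 973
2240 = 2·973 + 294
973 = 3·294 + 91
294 = 3·91 + 21
91 = 4·21 + 7
21 = 3·7 + 0
gcd = 7, but 7 ∤ 4636, so the congruence has no solution.

no solution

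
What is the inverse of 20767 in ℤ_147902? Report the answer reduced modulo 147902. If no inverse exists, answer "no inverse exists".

Extended Euclidean algorithm:
147902 = 7*20767 + 2533
20767 = 8*2533 + 503
2533 = 5*503 + 18
503 = 27*18 + 17
18 = 1*17 + 1
17 = 17*1 + 0
Since gcd(20767, 147902) = 1, back-substitute to write 1 as a combination:
1 = 18 − 17
1 = −503 + 28·18
1 = 28·2533 − 141·503
1 = −141·20767 + 1156·2533
1 = 1156·147902 − 8233·20767
So 20767·(-8233) ≡ 1 (mod 147902), and -8233 ≡ 139669 (mod 147902).

139669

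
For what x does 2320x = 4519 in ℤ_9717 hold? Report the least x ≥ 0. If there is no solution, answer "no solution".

First find gcd(2320, 9717):
9717 = 4×2320 + 437
2320 = 5×437 + 135
437 = 3×135 + 32
135 = 4×32 + 7
32 = 4×7 + 4
7 = 1×4 + 3
4 = 1×3 + 1
3 = 3×1 + 0
gcd = 1, so a unique solution mod 9717 exists.
Back-substitute for the Bézout coefficients:
1 = 4 − 3
1 = −7 + 2·4
1 = 2·32 − 9·7
1 = −9·135 + 38·32
1 = 38·437 − 123·135
1 = −123·2320 + 653·437
1 = 653·9717 − 2735·2320
So 2320·(-2735) ≡ 1 (mod 9717), giving 2320⁻¹ ≡ 6982.
x ≡ 2320⁻¹·4519 ≡ 6982·4519 ≡ 559 (mod 9717).

559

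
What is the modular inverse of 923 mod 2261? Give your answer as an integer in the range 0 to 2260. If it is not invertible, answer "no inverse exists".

1945

Run Euclid on (2261, 923):
2261 = 2×923 + 415
923 = 2×415 + 93
415 = 4×93 + 43
93 = 2×43 + 7
43 = 6×7 + 1
7 = 7×1 + 0
The gcd is 1. Working backward:
1 = 43 − 6·7
1 = −6·93 + 13·43
1 = 13·415 − 58·93
1 = −58·923 + 129·415
1 = 129·2261 − 316·923
Thus 923·(-316) ≡ 1 (mod 2261); reducing, -316 mod 2261 = 1945.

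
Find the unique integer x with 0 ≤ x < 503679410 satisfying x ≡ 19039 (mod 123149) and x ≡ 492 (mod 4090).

Write x = 19039 + 123149·k. Then 123149·k ≡ 492 − 19039 ≡ 1903 (mod 4090).
Need 123149⁻¹ mod 4090. Extended Euclid on (4090, 449):
4090 = 9*449 + 49
449 = 9*49 + 8
49 = 6*8 + 1
8 = 8*1 + 0
Back-substitute:
1 = 49 − 6·8
1 = −6·449 + 55·49
1 = 55·4090 − 501·449
123149⁻¹ ≡ 3589 (mod 4090), so k ≡ 3589·1903 ≡ 3657 (mod 4090).
x = 19039 + 123149·3657 = 450374932.

450374932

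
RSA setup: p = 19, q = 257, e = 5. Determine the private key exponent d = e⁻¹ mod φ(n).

2765

φ(n) = (p−1)(q−1) = 18·256 = 4608.
Need d with 5·d ≡ 1 (mod 4608). Apply the extended Euclidean algorithm:
4608 = 921×5 + 3
5 = 1×3 + 2
3 = 1×2 + 1
2 = 2×1 + 0
Back-substitute:
1 = 3 − 2
1 = −5 + 2·3
1 = 2·4608 − 1843·5
So 5·(-1843) ≡ 1 (mod 4608), hence d ≡ -1843 ≡ 2765 (mod 4608).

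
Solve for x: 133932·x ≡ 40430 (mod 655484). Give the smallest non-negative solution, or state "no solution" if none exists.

no solution

gcd(133932, 655484):
655484 = 4·133932 + 119756
133932 = 1·119756 + 14176
119756 = 8·14176 + 6348
14176 = 2·6348 + 1480
6348 = 4·1480 + 428
1480 = 3·428 + 196
428 = 2·196 + 36
196 = 5·36 + 16
36 = 2·16 + 4
16 = 4·4 + 0
gcd = 4, but 4 ∤ 40430, so the congruence has no solution.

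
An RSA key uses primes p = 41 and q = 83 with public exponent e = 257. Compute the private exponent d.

753

φ(n) = (p−1)(q−1) = 40·82 = 3280.
Need d with 257·d ≡ 1 (mod 3280). Apply the extended Euclidean algorithm:
3280 = 12·257 + 196
257 = 1·196 + 61
196 = 3·61 + 13
61 = 4·13 + 9
13 = 1·9 + 4
9 = 2·4 + 1
4 = 4·1 + 0
Back-substitute:
1 = 9 − 2·4
1 = −2·13 + 3·9
1 = 3·61 − 14·13
1 = −14·196 + 45·61
1 = 45·257 − 59·196
1 = −59·3280 + 753·257
So 257·753 ≡ 1 (mod 3280), hence d = 753.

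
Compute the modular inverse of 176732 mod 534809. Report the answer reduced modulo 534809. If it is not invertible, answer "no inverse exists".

497246

Apply the Euclidean algorithm to 534809 and 176732:
534809 = 3·176732 + 4613
176732 = 38·4613 + 1438
4613 = 3·1438 + 299
1438 = 4·299 + 242
299 = 1·242 + 57
242 = 4·57 + 14
57 = 4·14 + 1
14 = 14·1 + 0
Since gcd(176732, 534809) = 1, back-substitute to write 1 as a combination:
1 = 57 − 4·14
1 = −4·242 + 17·57
1 = 17·299 − 21·242
1 = −21·1438 + 101·299
1 = 101·4613 − 324·1438
1 = −324·176732 + 12413·4613
1 = 12413·534809 − 37563·176732
Hence 176732⁻¹ ≡ -37563 ≡ 497246 (mod 534809).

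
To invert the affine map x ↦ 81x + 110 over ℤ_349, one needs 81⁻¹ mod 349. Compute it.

293

gcd(349, 81) by repeated division:
349 = 4×81 + 25
81 = 3×25 + 6
25 = 4×6 + 1
6 = 6×1 + 0
The gcd is 1. Working backward:
1 = 25 − 4·6
1 = −4·81 + 13·25
1 = 13·349 − 56·81
Thus 81·(-56) ≡ 1 (mod 349); reducing, -56 mod 349 = 293.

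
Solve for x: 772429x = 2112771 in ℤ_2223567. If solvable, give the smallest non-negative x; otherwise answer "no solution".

First find gcd(772429, 2223567):
2223567 = 2*772429 + 678709
772429 = 1*678709 + 93720
678709 = 7*93720 + 22669
93720 = 4*22669 + 3044
22669 = 7*3044 + 1361
3044 = 2*1361 + 322
1361 = 4*322 + 73
322 = 4*73 + 30
73 = 2*30 + 13
30 = 2*13 + 4
13 = 3*4 + 1
4 = 4*1 + 0
gcd = 1, so a unique solution mod 2223567 exists.
Back-substitute for the Bézout coefficients:
1 = 13 − 3·4
1 = −3·30 + 7·13
1 = 7·73 − 17·30
1 = −17·322 + 75·73
1 = 75·1361 − 317·322
1 = −317·3044 + 709·1361
1 = 709·22669 − 5280·3044
1 = −5280·93720 + 21829·22669
1 = 21829·678709 − 158083·93720
1 = −158083·772429 + 179912·678709
1 = 179912·2223567 − 517907·772429
So 772429·(-517907) ≡ 1 (mod 2223567), giving 772429⁻¹ ≡ 1705660.
x ≡ 772429⁻¹·2112771 ≡ 1705660·2112771 ≡ 653970 (mod 2223567).

653970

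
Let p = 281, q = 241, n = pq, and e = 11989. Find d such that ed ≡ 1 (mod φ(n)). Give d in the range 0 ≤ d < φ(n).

φ(n) = (p−1)(q−1) = 280·240 = 67200.
Need d with 11989·d ≡ 1 (mod 67200). Apply the extended Euclidean algorithm:
67200 = 5·11989 + 7255
11989 = 1·7255 + 4734
7255 = 1·4734 + 2521
4734 = 1·2521 + 2213
2521 = 1·2213 + 308
2213 = 7·308 + 57
308 = 5·57 + 23
57 = 2·23 + 11
23 = 2·11 + 1
11 = 11·1 + 0
Back-substitute:
1 = 23 − 2·11
1 = −2·57 + 5·23
1 = 5·308 − 27·57
1 = −27·2213 + 194·308
1 = 194·2521 − 221·2213
1 = −221·4734 + 415·2521
1 = 415·7255 − 636·4734
1 = −636·11989 + 1051·7255
1 = 1051·67200 − 5891·11989
So 11989·(-5891) ≡ 1 (mod 67200), hence d ≡ -5891 ≡ 61309 (mod 67200).

61309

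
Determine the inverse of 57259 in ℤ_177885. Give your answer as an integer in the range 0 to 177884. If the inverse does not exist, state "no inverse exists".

57169

Extended Euclidean algorithm:
177885 = 3·57259 + 6108
57259 = 9·6108 + 2287
6108 = 2·2287 + 1534
2287 = 1·1534 + 753
1534 = 2·753 + 28
753 = 26·28 + 25
28 = 1·25 + 3
25 = 8·3 + 1
3 = 3·1 + 0
The gcd is 1. Working backward:
1 = 25 − 8·3
1 = −8·28 + 9·25
1 = 9·753 − 242·28
1 = −242·1534 + 493·753
1 = 493·2287 − 735·1534
1 = −735·6108 + 1963·2287
1 = 1963·57259 − 18402·6108
1 = −18402·177885 + 57169·57259
So 57259·57169 ≡ 1 (mod 177885).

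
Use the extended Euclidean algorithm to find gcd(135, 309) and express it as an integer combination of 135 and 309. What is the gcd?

3

Apply Euclid's algorithm to 309 and 135:
309 = 2·135 + 39
135 = 3·39 + 18
39 = 2·18 + 3
18 = 6·3 + 0
gcd(135, 309) = 3.
Express as a combination:
3 = 39 − 2·18
3 = −2·135 + 7·39
3 = 7·309 − 16·135
So 3 = (7)·309 + (-16)·135.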